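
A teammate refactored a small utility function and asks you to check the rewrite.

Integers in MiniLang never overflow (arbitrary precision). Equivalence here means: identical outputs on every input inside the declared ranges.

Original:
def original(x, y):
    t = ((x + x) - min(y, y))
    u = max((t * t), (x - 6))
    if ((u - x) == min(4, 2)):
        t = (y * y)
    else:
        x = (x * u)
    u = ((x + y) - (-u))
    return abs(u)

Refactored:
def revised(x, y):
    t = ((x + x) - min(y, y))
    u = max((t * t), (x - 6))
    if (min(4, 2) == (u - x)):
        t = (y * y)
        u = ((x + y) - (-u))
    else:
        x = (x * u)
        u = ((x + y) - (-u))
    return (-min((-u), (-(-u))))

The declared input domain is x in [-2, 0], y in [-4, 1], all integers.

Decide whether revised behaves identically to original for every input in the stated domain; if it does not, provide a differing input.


Changes here: arithmetic usage differs; min/max/abs usage differs; statement counts differ; the full 18-point sweep finds no disagreement.
verdict: equivalent


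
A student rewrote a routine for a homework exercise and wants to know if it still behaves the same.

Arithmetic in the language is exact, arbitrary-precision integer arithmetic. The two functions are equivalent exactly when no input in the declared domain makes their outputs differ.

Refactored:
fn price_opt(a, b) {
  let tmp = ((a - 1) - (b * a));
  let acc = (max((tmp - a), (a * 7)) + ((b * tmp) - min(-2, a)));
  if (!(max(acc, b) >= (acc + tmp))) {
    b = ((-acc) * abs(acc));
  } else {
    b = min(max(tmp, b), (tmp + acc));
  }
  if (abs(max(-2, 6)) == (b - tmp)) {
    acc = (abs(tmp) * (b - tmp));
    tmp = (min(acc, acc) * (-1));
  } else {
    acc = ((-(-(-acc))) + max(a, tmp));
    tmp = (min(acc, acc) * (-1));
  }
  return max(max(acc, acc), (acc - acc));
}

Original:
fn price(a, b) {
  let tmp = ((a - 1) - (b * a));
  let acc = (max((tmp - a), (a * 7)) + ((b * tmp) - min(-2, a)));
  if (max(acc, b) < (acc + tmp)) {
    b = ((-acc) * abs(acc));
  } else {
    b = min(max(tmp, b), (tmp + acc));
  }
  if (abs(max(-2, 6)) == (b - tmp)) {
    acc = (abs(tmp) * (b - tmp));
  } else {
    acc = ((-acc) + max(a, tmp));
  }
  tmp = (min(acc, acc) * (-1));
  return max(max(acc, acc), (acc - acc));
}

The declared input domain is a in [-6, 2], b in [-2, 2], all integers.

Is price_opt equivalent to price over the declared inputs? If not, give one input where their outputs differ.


The two are interchangeable: constant usage differs; also min/max/abs usage differs; also arithmetic usage differs; also statement counts differ; also comparison usage differs; also boolean connective usage differs, and every declared input agrees.
One worked example (a=2, b=2) — price: tmp = -3; acc = 10; (max(acc, b) < (acc + tmp)) -> false; b = 2; (abs(max(-2, 6)) == (b - tmp)) -> false; acc = -8; tmp = 8; return 0; price_opt: tmp = -3; acc = 10; (!(max(acc, b) >= (acc + tmp))) -> false; b = 2; (abs(max(-2, 6)) == (b - tmp)) -> false; acc = -8; tmp = 8; return 0; agreement on 0.
Every one of the 45 inputs gives matching results.
verdict: equivalent


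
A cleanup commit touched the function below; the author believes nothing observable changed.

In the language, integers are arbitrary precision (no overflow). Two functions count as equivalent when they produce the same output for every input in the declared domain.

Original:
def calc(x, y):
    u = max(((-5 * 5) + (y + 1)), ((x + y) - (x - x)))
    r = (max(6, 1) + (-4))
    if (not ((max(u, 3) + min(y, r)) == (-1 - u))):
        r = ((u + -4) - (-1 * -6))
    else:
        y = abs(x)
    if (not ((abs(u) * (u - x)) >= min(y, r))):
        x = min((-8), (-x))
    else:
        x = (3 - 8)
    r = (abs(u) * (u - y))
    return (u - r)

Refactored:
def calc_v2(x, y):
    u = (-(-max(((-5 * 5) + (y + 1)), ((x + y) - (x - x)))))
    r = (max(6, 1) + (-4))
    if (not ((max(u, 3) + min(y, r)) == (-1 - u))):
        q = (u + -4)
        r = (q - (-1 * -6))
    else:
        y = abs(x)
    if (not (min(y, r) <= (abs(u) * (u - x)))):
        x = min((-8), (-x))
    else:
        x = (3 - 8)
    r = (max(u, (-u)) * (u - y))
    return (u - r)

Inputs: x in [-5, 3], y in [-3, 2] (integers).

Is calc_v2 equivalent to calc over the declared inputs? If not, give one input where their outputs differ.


Changes here: min/max/abs usage differs; and local variable names differ; and comparison usage differs; and statement counts differ; the full 54-point sweep finds no disagreement.
verdict: equivalent


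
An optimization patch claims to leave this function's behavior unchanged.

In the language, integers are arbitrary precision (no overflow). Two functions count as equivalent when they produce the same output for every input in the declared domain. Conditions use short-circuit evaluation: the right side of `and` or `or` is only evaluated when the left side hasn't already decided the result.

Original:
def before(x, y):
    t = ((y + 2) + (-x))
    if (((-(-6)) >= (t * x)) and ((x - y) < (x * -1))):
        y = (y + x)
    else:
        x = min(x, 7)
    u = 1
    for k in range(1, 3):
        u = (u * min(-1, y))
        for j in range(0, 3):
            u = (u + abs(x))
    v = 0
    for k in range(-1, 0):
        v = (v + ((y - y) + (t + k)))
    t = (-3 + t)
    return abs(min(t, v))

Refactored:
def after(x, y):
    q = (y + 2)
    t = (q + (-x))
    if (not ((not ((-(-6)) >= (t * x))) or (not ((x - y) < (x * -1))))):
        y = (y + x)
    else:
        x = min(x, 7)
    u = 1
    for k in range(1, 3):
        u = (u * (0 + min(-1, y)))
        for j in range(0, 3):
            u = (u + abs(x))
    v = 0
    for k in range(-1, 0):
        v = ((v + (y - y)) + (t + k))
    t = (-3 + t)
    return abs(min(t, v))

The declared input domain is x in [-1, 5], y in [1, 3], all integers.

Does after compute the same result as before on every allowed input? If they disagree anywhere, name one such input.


Comparing the listings, the differences include: boolean connective usage differs, and constant usage differs, and statement counts differ, and local variable names differ, and arithmetic usage differs.
As a probe, take x=1, y=2: before runs t=3, then (((-(-6)) >= (t * x)) and ((x - y) < (x * -1))) is false, then x=1, then u=1, then (k=1), then u=-1, then (j=0), then u=0, then (j=1), then u=1, then (j=2), then u=2, then (k=2), then u=-2, then (j=0), then u=-1, then (j=1), then u=0, then (j=2), then u=1, then v=0, then (k=-1), then v=2, then t=0, then returns 0; after runs q=4, then t=3, then (not ((not ((-(-6)) >= (t * x))) or (not ((x - y) < (x * -1))))) is false, then x=1, then u=1, then (k=1), then u=-1, then (j=0), then u=0, then (j=1), then u=1, then (j=2), then u=2, then (k=2), then u=-2, then (j=0), then u=-1, then (j=1), then u=0, then (j=2), then u=1, then v=0, then (k=-1), then v=2, then t=0, then returns 0; both end at 0.
Every one of the 21 inputs gives matching results.
verdict: equivalent


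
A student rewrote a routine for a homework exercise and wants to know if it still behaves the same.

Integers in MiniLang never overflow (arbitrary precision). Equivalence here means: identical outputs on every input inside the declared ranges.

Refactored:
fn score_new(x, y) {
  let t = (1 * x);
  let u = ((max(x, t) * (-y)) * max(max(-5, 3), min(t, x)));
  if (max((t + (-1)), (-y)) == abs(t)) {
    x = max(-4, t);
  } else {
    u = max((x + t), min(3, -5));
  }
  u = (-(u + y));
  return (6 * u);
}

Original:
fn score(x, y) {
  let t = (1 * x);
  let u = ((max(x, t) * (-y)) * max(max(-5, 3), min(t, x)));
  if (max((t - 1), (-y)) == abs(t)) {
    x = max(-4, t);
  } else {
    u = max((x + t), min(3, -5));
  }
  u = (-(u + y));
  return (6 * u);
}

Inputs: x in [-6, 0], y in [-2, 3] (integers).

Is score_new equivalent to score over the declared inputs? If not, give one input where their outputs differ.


Comparing the listings, the differences include: arithmetic usage differs.
Spot check at x=-1, y=-1 — score: t := -1 | u := -3 | (max((t - 1), (-y)) == abs(t)): true | x := -1 | u := 4 | result 24. score_new: t := -1 | u := -3 | (max((t + (-1)), (-y)) == abs(t)): true | x := -1 | u := 4 | result 24. Both give 24.
An exhaustive pass over the 42 declared inputs shows identical outputs.
verdict: equivalent


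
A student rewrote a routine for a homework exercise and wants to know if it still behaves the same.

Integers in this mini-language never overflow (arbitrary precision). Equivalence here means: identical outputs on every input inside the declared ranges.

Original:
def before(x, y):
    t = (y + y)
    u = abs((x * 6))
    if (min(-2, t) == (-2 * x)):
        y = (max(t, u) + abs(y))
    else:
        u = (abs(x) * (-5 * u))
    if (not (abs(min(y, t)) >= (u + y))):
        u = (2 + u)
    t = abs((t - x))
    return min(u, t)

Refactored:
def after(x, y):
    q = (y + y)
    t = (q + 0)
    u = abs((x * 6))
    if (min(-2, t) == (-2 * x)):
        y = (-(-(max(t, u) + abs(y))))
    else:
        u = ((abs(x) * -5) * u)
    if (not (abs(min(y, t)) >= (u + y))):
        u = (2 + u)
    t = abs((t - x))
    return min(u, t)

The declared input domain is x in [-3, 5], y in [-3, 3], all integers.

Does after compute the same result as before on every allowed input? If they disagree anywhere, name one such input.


The two versions differ — the changes include statement counts differ; and constant usage differs; and local variable names differ; and arithmetic usage differs.
As a probe, take x=1, y=3: before runs t becomes 6; next u becomes 6; next (min(-2, t) == (-2 * x)) evaluates to true; next y becomes 9; next (not (abs(min(y, t)) >= (u + y))) evaluates to true; next u becomes 8; next t becomes 5; next final value 5; after runs q becomes 6; next t becomes 6; next u becomes 6; next (min(-2, t) == (-2 * x)) evaluates to true; next y becomes 9; next (not (abs(min(y, t)) >= (u + y))) evaluates to true; next u becomes 8; next t becomes 5; next final value 5; both end at 5.
Every one of the 63 inputs gives matching results.
verdict: equivalent


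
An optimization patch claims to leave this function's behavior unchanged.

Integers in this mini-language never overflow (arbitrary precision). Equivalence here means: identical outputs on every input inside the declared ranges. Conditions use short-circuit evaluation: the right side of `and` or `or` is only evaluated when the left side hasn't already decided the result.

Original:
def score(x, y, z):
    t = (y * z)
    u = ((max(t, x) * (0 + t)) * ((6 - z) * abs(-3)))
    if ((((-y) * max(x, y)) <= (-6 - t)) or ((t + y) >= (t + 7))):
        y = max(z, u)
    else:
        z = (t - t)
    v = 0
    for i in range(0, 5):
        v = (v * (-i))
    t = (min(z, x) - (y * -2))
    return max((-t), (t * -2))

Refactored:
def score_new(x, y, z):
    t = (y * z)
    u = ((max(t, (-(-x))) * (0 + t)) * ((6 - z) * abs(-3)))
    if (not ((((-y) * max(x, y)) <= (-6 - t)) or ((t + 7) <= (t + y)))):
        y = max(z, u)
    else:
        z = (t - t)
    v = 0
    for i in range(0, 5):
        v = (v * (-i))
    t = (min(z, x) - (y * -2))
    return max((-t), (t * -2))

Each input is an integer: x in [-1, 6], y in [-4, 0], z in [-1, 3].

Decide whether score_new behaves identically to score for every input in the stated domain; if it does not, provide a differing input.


There is a counterexample at x=-1, y=-4, z=-1: 18 on one side, -671 on the other.
score: t := 4 | u := 336 | ((((-y) * max(x, y)) <= (-6 - t)) or ((t + y) >= (t + 7))): false | z := 0 | v := 0 | iter i=0: | v := 0 | iter i=1: | v := 0 | iter i=2: | v := 0 | iter i=3: | v := 0 | iter i=4: | v := 0 | t := -9 | result 18
score_new: t := 4 | u := 336 | (not ((((-y) * max(x, y)) <= (-6 - t)) or ((t + 7) <= (t + y)))): true | y := 336 | v := 0 | iter i=0: | v := 0 | iter i=1: | v := 0 | iter i=2: | v := 0 | iter i=3: | v := 0 | iter i=4: | v := 0 | t := 671 | result -671
verdict: not equivalent; witness: x=-1, y=-4, z=-1


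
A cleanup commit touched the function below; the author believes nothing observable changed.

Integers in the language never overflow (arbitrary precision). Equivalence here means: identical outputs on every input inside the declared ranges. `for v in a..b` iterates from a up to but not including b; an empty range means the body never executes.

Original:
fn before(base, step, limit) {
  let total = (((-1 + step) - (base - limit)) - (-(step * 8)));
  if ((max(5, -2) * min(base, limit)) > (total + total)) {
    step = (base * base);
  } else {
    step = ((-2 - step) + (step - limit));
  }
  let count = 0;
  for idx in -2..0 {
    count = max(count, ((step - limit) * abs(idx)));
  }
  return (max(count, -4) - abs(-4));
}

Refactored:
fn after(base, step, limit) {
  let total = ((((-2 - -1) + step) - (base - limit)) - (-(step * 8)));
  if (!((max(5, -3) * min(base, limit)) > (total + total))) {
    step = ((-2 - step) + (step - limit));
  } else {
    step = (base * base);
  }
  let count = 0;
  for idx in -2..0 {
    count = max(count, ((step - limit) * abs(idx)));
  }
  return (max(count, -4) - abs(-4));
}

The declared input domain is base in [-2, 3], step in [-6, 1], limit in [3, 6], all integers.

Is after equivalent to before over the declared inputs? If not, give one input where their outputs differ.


Although `-2` became `-3`, no input in the stated domain can expose it.
As a probe, take base=-2, step=0, limit=6: before runs total=7, then ((max(5, -2) * min(base, limit)) > (total + total)) is false, then step=-8, then count=0, then (idx=-2), then count=0, then (idx=-1), then count=0, then returns -4; after runs total=7, then (!((max(5, -3) * min(base, limit)) > (total + total))) is true, then step=-8, then count=0, then (idx=-2), then count=0, then (idx=-1), then count=0, then returns -4; both end at -4.
Sweeping the whole domain (192 inputs) finds no disagreement.
verdict: equivalent


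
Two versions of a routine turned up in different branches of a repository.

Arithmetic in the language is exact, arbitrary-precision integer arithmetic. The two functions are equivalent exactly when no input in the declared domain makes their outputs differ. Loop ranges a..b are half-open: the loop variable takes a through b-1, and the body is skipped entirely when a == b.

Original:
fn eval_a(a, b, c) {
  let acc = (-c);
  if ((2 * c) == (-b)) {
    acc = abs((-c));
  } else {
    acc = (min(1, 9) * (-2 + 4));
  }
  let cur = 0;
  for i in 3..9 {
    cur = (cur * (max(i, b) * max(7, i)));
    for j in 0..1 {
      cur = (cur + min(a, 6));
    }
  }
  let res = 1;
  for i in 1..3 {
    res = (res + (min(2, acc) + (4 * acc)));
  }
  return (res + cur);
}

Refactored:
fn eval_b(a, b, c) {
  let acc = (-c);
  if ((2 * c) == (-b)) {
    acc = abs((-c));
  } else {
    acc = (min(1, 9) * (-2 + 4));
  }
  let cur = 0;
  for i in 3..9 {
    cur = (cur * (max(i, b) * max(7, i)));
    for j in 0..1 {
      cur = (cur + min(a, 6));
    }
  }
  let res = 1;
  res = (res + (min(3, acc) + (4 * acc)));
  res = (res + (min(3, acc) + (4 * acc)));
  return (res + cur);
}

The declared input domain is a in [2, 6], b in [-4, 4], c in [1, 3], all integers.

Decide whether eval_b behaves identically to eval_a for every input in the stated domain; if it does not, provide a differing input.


The one real change (`2` became `3`) has no effect anywhere in the declared ranges; all 135 inputs agree.
verdict: equivalent


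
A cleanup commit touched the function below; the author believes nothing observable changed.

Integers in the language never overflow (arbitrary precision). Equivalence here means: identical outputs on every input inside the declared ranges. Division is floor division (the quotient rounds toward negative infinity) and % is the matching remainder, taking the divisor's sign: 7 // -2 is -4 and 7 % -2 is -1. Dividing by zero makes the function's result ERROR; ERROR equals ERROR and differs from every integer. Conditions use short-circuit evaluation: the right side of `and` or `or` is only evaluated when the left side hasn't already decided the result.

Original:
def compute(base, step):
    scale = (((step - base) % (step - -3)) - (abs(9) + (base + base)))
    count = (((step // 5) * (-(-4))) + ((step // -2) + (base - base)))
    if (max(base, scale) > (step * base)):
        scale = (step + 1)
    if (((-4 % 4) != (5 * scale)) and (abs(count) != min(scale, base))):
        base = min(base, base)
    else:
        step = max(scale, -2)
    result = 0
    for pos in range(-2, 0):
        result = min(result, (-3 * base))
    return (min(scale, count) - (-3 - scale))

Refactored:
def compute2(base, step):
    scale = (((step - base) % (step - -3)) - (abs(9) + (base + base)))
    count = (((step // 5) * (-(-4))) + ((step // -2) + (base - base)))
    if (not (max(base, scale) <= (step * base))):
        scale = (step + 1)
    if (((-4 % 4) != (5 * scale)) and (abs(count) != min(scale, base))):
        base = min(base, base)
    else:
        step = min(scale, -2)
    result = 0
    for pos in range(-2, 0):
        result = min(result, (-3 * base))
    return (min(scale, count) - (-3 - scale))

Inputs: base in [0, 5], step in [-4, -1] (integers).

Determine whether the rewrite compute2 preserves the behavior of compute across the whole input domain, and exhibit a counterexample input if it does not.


The one real change (`max(scale, -2)` became `min(scale, -2)`) has no effect anywhere in the declared ranges.
Tracing base=0, step=-1: compute: scale := -8 | count := -4 | (max(base, scale) > (step * base)): false | (((-4 % 4) != (5 * scale)) and (abs(count) != min(scale, base))): true | base := 0 | result := 0 | iter pos=-2: | result := 0 | iter pos=-1: | result := 0 | result -13 | compute2: scale := -8 | count := -4 | (not (max(base, scale) <= (step * base))): false | (((-4 % 4) != (5 * scale)) and (abs(count) != min(scale, base))): true | base := 0 | result := 0 | iter pos=-2: | result := 0 | iter pos=-1: | result := 0 | result -13 — matching result -13.
An exhaustive pass over the 24 declared inputs shows identical outputs.
verdict: equivalent


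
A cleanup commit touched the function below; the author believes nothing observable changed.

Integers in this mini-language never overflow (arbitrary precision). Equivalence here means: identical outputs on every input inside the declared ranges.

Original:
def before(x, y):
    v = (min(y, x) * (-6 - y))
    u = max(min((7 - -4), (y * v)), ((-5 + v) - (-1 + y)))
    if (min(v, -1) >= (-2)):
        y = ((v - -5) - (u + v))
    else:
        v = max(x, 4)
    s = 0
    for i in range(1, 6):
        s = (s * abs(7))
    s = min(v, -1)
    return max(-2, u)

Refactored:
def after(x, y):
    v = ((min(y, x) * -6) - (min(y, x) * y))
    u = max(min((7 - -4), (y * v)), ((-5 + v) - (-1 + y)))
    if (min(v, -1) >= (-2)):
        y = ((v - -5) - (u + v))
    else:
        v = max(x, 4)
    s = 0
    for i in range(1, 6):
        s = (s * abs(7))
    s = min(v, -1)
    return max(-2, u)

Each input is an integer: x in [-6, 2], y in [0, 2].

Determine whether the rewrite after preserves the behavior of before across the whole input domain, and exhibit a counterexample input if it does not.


This is a faithful refactor — arithmetic usage differs; and min/max/abs usage differs, but the computed results match everywhere.
As a probe, take x=-3, y=2: before runs v=24, then u=18, then (min(v, -1) >= (-2)) is true, then y=-13, then s=0, then (i=1), then s=0, then (i=2), then s=0, then (i=3), then s=0, then (i=4), then s=0, then (i=5), then s=0, then s=-1, then returns 18; after runs v=24, then u=18, then (min(v, -1) >= (-2)) is true, then y=-13, then s=0, then (i=1), then s=0, then (i=2), then s=0, then (i=3), then s=0, then (i=4), then s=0, then (i=5), then s=0, then s=-1, then returns 18; both end at 18.
An exhaustive pass over the 27 declared inputs shows identical outputs.
verdict: equivalent


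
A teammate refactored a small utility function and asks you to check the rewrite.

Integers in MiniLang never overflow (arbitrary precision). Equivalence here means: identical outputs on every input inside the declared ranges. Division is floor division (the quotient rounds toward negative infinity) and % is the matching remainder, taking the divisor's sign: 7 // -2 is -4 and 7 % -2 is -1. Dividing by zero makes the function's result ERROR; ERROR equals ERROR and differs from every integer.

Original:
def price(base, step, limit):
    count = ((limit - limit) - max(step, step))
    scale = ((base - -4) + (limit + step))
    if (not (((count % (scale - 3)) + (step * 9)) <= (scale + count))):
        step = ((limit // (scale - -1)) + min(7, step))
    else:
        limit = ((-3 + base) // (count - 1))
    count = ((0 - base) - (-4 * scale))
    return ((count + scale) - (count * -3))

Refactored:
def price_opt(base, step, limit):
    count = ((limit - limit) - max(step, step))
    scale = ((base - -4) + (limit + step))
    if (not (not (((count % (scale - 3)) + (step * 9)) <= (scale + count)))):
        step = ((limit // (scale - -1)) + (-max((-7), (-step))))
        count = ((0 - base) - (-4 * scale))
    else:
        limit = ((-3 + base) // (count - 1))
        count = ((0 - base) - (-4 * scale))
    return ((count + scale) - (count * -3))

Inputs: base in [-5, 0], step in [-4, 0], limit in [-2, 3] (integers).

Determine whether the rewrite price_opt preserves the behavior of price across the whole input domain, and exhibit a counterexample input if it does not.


Try base=-5, step=-3, limit=3.
price: count := 3 | scale := -1 | (not (((count % (scale - 3)) + (step * 9)) <= (scale + count))): false | limit := -4 | count := 1 | result 3
price_opt: count := 3 | scale := -1 | (not (not (((count % (scale - 3)) + (step * 9)) <= (scale + count)))): true | divide-by-zero, output ERROR
3 and ERROR differ, so these are not the same function on this domain.
verdict: not equivalent; witness: base=-5, step=-3, limit=3


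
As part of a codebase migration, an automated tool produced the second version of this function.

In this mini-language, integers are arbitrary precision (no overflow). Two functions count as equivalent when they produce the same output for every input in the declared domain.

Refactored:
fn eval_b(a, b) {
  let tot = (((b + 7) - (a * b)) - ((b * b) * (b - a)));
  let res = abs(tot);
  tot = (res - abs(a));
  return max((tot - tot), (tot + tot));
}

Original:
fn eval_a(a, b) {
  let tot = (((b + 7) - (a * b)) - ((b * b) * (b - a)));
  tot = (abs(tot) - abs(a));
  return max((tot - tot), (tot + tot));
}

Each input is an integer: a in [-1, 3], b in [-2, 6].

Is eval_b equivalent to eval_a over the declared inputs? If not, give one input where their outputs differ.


Comparing the listings, the differences include: statement counts differ, local variable names differ.
One worked example (a=3, b=0) — eval_a: tot := 7 | tot := 4 | result 8; eval_b: tot := 7 | res := 7 | tot := 4 | result 8; agreement on 8.
Every one of the 45 inputs gives matching results.
verdict: equivalent


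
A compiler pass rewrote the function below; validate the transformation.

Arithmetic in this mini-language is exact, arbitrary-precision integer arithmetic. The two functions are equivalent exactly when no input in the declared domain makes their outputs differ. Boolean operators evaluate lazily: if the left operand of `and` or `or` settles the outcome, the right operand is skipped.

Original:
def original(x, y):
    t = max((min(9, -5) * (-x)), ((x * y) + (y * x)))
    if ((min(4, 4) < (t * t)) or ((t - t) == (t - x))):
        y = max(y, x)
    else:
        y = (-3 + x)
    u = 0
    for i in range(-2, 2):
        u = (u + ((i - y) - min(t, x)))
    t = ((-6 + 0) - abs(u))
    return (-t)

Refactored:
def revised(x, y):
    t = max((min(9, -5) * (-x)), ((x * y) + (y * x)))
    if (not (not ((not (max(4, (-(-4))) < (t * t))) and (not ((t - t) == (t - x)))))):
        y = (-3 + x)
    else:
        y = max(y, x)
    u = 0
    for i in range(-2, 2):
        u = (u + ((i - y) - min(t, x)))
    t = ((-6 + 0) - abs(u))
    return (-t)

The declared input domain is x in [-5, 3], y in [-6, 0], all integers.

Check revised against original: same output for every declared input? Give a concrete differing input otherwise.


The suspicious-looking change has no observable effect anywhere in the declared ranges; all 63 inputs agree.
verdict: equivalent


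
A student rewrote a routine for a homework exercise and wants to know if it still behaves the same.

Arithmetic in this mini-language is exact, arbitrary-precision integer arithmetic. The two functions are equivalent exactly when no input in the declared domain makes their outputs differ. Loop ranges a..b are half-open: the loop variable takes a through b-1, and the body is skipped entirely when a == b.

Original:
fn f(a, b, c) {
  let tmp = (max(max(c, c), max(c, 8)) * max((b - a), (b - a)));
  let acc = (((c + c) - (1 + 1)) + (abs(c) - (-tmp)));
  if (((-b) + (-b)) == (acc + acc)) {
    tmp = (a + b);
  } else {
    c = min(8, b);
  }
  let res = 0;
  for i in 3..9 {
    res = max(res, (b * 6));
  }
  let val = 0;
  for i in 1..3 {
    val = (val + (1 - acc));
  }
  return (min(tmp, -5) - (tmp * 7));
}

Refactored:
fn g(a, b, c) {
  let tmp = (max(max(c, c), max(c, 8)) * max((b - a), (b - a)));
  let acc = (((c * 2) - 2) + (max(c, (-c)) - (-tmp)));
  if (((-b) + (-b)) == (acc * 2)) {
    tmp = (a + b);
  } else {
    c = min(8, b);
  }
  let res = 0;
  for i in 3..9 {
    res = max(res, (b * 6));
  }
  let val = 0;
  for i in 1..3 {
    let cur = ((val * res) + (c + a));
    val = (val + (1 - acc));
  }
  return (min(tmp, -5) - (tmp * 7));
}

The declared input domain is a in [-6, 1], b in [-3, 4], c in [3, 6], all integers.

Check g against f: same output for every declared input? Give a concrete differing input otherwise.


Reading the diff, among the changes: min/max/abs usage differs, and statement counts differ, and constant usage differs, and local variable names differ, and arithmetic usage differs.
Tracing a=-1, b=-1, c=3: f: tmp = 0; acc = 7; (((-b) + (-b)) == (acc + acc)) -> false; c = -1; res = 0; [i=3]; res = 0; [i=4]; res = 0; [i=5]; res = 0; [i=6]; res = 0; [i=7]; res = 0; [i=8]; res = 0; val = 0; [i=1]; val = -6; [i=2]; val = -12; return -5 | g: tmp = 0; acc = 7; (((-b) + (-b)) == (acc * 2)) -> false; c = -1; res = 0; [i=3]; res = 0; [i=4]; res = 0; [i=5]; res = 0; [i=6]; res = 0; [i=7]; res = 0; [i=8]; res = 0; val = 0; [i=1]; cur = -2; val = -6; [i=2]; cur = -2; val = -12; return -5 — matching result -5.
Across all 256 domain points the two functions coincide.
verdict: equivalent


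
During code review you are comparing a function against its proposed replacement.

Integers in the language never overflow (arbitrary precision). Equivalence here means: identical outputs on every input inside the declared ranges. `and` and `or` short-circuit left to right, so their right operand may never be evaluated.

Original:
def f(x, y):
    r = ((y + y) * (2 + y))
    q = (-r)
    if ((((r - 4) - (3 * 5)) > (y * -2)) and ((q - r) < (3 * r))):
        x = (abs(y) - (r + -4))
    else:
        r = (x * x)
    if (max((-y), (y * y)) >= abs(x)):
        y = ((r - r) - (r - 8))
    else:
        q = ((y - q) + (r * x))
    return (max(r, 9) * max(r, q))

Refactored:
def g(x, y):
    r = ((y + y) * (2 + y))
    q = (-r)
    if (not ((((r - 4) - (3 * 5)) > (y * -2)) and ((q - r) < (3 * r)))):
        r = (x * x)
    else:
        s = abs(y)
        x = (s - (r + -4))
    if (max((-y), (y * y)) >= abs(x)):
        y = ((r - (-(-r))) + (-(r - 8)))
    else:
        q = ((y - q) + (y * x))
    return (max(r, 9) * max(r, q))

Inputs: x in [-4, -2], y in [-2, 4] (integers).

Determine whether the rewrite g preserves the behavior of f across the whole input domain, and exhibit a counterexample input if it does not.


On input x=-2, y=1, f returns 36 while g returns 45.
verdict: not equivalent; witness: x=-2, y=1


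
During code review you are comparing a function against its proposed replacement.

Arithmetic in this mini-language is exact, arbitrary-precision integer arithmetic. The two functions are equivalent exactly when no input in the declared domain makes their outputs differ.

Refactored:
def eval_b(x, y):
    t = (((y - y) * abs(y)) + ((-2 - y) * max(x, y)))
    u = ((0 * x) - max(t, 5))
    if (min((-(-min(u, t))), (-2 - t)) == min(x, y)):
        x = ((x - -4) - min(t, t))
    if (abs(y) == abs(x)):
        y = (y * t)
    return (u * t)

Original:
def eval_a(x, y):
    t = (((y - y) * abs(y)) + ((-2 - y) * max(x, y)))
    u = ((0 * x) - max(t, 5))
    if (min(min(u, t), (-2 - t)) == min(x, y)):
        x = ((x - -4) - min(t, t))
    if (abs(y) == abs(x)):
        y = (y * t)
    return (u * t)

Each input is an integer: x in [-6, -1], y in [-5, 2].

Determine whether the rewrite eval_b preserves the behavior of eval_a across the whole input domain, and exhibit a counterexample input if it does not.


The two versions differ — the changes include same computation, different form.
Tracing x=-3, y=0: eval_a: t = 0; u = -5; (min(min(u, t), (-2 - t)) == min(x, y)) -> false; (abs(y) == abs(x)) -> false; return 0 | eval_b: t = 0; u = -5; (min((-(-min(u, t))), (-2 - t)) == min(x, y)) -> false; (abs(y) == abs(x)) -> false; return 0 — matching result 0.
Across all 48 domain points the two functions coincide.
verdict: equivalent


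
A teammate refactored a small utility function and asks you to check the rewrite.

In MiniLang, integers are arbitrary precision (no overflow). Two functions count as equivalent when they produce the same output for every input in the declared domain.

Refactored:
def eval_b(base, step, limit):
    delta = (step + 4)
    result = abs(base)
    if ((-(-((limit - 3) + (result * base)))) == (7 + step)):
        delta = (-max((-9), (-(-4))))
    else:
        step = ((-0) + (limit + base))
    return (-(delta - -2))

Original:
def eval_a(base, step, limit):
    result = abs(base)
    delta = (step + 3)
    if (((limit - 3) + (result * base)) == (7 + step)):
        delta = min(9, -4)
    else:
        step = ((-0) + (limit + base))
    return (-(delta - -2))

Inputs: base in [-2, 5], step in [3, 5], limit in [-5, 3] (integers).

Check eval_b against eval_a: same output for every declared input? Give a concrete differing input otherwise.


At base=-2, step=3, limit=-5: eval_a gives -8, eval_b gives -9.
verdict: not equivalent; witness: base=-2, step=3, limit=-5


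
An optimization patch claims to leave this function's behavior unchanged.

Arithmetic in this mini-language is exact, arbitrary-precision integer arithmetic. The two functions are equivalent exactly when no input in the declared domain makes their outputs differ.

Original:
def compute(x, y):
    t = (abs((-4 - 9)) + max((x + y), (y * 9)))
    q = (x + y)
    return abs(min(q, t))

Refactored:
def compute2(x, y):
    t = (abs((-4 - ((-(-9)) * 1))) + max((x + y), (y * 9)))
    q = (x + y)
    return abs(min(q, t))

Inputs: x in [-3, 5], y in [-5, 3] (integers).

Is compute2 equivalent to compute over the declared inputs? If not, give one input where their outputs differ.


Changes here: arithmetic usage differs; constant usage differs; the full 81-point sweep finds no disagreement.
verdict: equivalent


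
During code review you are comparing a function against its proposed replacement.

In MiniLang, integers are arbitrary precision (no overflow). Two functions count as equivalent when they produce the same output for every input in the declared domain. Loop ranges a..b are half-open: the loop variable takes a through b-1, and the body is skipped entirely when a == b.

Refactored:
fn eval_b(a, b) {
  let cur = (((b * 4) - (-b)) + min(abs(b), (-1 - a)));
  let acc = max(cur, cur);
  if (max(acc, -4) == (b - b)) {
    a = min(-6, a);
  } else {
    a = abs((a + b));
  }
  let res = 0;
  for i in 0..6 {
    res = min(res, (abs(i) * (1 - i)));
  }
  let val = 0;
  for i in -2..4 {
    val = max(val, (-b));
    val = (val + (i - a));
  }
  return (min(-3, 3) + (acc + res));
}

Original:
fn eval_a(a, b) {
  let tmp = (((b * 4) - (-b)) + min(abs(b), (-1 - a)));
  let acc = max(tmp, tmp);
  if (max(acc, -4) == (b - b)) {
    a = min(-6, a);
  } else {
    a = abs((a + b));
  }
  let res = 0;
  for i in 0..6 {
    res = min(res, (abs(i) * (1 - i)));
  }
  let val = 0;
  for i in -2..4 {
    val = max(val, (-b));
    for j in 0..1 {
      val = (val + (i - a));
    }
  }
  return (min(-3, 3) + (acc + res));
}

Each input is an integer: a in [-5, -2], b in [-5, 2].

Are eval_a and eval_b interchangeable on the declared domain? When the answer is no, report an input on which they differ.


Differences: local variable names differ, and statement counts differ, and loop structure differs — yet all 32 inputs agree.
verdict: equivalent


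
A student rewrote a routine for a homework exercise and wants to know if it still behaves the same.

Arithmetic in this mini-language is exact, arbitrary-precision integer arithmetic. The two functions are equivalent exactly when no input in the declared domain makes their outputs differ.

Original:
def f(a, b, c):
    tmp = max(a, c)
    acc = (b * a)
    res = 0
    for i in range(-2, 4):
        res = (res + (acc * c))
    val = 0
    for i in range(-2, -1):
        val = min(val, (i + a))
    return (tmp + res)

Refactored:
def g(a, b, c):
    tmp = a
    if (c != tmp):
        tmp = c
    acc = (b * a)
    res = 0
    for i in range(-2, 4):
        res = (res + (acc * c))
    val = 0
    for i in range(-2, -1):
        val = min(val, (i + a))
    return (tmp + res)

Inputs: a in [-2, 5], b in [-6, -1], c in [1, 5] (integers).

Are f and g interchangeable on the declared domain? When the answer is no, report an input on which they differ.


Try a=2, b=-6, c=1.
f: tmp := 2 | acc := -12 | res := 0 | iter i=-2: | res := -12 | iter i=-1: | res := -24 | iter i=0: | res := -36 | iter i=1: | res := -48 | iter i=2: | res := -60 | iter i=3: | res := -72 | val := 0 | iter i=-2: | val := 0 | result -70
g: tmp := 2 | (c != tmp): true | tmp := 1 | acc := -12 | res := 0 | iter i=-2: | res := -12 | iter i=-1: | res := -24 | iter i=0: | res := -36 | iter i=1: | res := -48 | iter i=2: | res := -60 | iter i=3: | res := -72 | val := 0 | iter i=-2: | val := 0 | result -71
-70 and -71 differ, so these are not the same function on this domain.
verdict: not equivalent; witness: a=2, b=-6, c=1


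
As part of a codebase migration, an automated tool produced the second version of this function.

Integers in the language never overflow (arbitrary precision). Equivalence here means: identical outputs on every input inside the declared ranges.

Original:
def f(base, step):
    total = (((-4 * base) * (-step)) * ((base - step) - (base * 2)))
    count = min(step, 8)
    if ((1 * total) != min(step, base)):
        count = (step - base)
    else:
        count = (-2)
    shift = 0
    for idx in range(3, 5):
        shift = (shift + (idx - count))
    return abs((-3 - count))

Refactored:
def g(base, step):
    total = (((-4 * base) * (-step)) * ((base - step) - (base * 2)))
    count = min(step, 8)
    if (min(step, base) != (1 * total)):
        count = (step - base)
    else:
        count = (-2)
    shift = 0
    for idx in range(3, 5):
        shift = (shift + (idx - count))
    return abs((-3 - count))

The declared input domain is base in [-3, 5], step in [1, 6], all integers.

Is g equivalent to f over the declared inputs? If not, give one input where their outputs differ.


This is a faithful refactor — same computation, different form, but the computed results match everywhere.
Spot check at base=4, step=4 — f: total=-512, then count=4, then ((1 * total) != min(step, base)) is true, then count=0, then shift=0, then (idx=3), then shift=3, then (idx=4), then shift=7, then returns 3. g: total=-512, then count=4, then (min(step, base) != (1 * total)) is true, then count=0, then shift=0, then (idx=3), then shift=3, then (idx=4), then shift=7, then returns 3. Both give 3.
An exhaustive pass over the 54 declared inputs shows identical outputs.
verdict: equivalent


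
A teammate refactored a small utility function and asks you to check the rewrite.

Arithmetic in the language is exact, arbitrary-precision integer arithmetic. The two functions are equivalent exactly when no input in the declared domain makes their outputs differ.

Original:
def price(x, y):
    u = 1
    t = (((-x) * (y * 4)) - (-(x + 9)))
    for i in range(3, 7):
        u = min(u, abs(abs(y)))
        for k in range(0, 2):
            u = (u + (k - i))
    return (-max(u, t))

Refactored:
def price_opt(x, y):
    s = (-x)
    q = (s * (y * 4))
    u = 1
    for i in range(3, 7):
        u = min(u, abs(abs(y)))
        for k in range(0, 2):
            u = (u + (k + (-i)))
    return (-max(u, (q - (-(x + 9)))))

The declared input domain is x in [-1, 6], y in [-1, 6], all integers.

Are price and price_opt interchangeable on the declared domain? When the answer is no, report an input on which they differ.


The two versions differ — the changes include statement counts differ, arithmetic usage differs, local variable names differ.
One worked example (x=3, y=4) — price: u = 1; t = -36; [i=3]; u = 1; [k=0]; u = -2; [k=1]; u = -4; [i=4]; u = -4; [k=0]; u = -8; [k=1]; u = -11; [i=5]; u = -11; [k=0]; u = -16; [k=1]; u = -20; [i=6]; u = -20; [k=0]; u = -26; [k=1]; u = -31; return 31; price_opt: s = -3; q = -48; u = 1; [i=3]; u = 1; [k=0]; u = -2; [k=1]; u = -4; [i=4]; u = -4; [k=0]; u = -8; [k=1]; u = -11; [i=5]; u = -11; [k=0]; u = -16; [k=1]; u = -20; [i=6]; u = -20; [k=0]; u = -26; [k=1]; u = -31; return 31; agreement on 31.
Checked all 64 inputs in the declared domain: the outputs agree on every one.
verdict: equivalent


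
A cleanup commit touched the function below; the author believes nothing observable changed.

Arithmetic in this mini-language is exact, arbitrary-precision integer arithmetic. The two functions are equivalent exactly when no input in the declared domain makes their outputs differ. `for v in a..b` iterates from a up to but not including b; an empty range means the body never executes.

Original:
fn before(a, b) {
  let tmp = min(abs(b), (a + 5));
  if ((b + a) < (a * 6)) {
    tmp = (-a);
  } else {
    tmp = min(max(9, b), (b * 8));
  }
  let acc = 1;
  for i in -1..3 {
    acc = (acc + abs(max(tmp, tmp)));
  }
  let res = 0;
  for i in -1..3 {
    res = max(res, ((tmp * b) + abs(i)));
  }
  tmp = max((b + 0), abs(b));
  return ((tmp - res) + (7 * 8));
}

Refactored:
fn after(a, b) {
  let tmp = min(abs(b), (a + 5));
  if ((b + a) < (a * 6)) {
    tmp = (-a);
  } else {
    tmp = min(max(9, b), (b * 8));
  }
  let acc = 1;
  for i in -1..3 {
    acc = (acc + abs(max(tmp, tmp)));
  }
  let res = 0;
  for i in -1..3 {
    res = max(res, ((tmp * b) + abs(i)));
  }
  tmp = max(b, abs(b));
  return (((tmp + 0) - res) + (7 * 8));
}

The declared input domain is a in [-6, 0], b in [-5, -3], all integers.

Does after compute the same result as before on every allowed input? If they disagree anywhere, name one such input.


Comparing the listings, the differences include: same computation, different form.
Spot check at a=-4, b=-5 — before: tmp=1, then ((b + a) < (a * 6)) is false, then tmp=-40, then acc=1, then (i=-1), then acc=41, then (i=0), then acc=81, then (i=1), then acc=121, then (i=2), then acc=161, then res=0, then (i=-1), then res=201, then (i=0), then res=201, then (i=1), then res=201, then (i=2), then res=202, then tmp=5, then returns -141. after: tmp=1, then ((b + a) < (a * 6)) is false, then tmp=-40, then acc=1, then (i=-1), then acc=41, then (i=0), then acc=81, then (i=1), then acc=121, then (i=2), then acc=161, then res=0, then (i=-1), then res=201, then (i=0), then res=201, then (i=1), then res=201, then (i=2), then res=202, then tmp=5, then returns -141. Both give -141.
Every one of the 21 inputs gives matching results.
verdict: equivalent


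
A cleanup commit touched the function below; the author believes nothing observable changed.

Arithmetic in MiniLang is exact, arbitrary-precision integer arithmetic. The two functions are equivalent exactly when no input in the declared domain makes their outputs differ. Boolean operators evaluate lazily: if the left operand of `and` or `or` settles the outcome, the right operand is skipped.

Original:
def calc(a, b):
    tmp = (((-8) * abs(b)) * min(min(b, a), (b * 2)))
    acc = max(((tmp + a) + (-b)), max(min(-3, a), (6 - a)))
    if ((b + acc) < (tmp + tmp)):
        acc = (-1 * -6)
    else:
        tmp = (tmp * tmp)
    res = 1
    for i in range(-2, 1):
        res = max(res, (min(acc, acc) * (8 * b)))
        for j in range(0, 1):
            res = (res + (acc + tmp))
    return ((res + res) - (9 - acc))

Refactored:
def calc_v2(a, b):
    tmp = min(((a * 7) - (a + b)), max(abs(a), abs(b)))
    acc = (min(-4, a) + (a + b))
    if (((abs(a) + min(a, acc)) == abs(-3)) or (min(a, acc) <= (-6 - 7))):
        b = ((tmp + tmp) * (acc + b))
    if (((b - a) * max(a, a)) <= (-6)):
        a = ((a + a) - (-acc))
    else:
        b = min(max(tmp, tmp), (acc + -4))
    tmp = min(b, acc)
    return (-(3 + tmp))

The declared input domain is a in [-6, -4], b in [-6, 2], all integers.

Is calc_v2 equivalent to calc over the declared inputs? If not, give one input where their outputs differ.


There is a counterexample at a=-6, b=-6: 3491 on one side, 15 on the other.
calc: tmp := 576 | acc := 576 | ((b + acc) < (tmp + tmp)): true | acc := 6 | res := 1 | iter i=-2: | res := 1 | iter j=0: | res := 583 | iter i=-1: | res := 583 | iter j=0: | res := 1165 | iter i=0: | res := 1165 | iter j=0: | res := 1747 | result 3491
calc_v2: tmp := -30 | acc := -18 | (((abs(a) + min(a, acc)) == abs(-3)) or (min(a, acc) <= (-6 - 7))): true | b := 1440 | (((b - a) * max(a, a)) <= (-6)): true | a := -30 | tmp := -18 | result 15
verdict: not equivalent; witness: a=-6, b=-6
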